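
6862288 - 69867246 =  - 63004958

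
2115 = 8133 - 6018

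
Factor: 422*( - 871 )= - 367562  =  -2^1*13^1*67^1*211^1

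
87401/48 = 87401/48 = 1820.85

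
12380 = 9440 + 2940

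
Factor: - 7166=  - 2^1 * 3583^1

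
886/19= 886/19 =46.63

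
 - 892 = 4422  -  5314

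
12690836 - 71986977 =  - 59296141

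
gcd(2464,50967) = 7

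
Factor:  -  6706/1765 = - 2^1*5^( - 1)*7^1*353^( - 1)*479^1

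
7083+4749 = 11832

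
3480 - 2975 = 505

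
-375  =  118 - 493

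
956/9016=239/2254 = 0.11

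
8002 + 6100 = 14102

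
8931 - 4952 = 3979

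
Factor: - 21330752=-2^6 * 23^1*43^1*337^1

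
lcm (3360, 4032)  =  20160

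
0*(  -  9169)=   0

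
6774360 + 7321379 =14095739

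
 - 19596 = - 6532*3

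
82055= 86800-4745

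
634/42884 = 317/21442=0.01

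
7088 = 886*8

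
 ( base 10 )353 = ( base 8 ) 541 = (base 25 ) e3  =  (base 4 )11201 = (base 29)c5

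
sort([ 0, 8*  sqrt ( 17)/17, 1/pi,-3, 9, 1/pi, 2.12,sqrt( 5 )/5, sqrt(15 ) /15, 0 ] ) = [- 3,  0,0, sqrt( 15) /15 , 1/pi,  1/pi,sqrt(5)/5,8*sqrt( 17) /17, 2.12,9] 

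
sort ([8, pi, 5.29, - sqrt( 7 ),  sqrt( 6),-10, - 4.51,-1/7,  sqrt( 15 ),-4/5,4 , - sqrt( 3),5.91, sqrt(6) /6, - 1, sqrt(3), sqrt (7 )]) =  [ - 10,-4.51,-sqrt( 7) ,-sqrt(3), - 1, - 4/5,-1/7,  sqrt(6)/6 , sqrt(3),  sqrt( 6),sqrt( 7), pi,  sqrt(15),  4, 5.29,  5.91, 8 ]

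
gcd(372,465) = 93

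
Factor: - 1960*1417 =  - 2^3*5^1*7^2 * 13^1*109^1 = - 2777320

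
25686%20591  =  5095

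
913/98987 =913/98987 = 0.01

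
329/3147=329/3147=0.10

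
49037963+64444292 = 113482255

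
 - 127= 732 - 859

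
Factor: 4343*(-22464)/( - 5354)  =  2^5*3^3*13^1*43^1*101^1*2677^( - 1) = 48780576/2677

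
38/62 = 19/31 = 0.61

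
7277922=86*84627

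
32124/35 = 32124/35 = 917.83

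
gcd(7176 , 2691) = 897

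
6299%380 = 219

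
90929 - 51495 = 39434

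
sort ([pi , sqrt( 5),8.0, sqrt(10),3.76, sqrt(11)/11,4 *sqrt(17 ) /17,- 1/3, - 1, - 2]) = [ - 2, - 1, - 1/3, sqrt( 11)/11, 4*sqrt(17)/17,sqrt(5),pi, sqrt(10),3.76,8.0 ] 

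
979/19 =979/19 =51.53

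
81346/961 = 81346/961 = 84.65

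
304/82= 3 + 29/41 = 3.71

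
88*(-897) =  - 78936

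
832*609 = 506688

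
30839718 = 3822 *8069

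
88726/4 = 44363/2=   22181.50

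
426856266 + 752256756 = 1179113022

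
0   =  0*5964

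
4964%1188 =212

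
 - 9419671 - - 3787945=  - 5631726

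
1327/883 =1327/883 = 1.50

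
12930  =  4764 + 8166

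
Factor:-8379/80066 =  - 2^( - 1)*3^2*43^(-1 ) = -9/86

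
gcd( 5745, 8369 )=1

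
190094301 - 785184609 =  - 595090308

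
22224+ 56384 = 78608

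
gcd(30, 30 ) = 30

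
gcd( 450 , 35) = 5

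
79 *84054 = 6640266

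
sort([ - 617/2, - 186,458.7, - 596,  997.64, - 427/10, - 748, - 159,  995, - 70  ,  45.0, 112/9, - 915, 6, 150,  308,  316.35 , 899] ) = [ -915, - 748 , - 596, - 617/2  , - 186, - 159, - 70, - 427/10 , 6,112/9,  45.0, 150, 308,  316.35, 458.7, 899,995,  997.64 ]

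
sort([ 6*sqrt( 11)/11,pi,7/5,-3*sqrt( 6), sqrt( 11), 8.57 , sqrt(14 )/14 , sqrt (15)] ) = [ - 3*sqrt( 6 ), sqrt( 14)/14,7/5, 6*sqrt(11)/11,pi, sqrt( 11 ),sqrt( 15), 8.57 ] 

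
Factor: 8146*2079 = 16935534 =2^1*3^3*7^1*11^1 * 4073^1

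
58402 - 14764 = 43638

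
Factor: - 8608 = -2^5*269^1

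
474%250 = 224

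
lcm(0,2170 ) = 0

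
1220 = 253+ 967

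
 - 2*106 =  - 212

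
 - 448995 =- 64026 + -384969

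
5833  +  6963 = 12796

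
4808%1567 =107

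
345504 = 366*944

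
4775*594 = 2836350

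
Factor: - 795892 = - 2^2*23^1 *41^1*211^1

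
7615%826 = 181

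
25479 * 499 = 12714021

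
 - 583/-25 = 583/25 = 23.32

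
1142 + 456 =1598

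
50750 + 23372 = 74122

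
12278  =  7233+5045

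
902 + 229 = 1131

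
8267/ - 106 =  - 8267/106 = - 77.99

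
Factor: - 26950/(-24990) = 55/51=3^( - 1 )* 5^1 * 11^1*17^( - 1 ) 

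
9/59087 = 9/59087 = 0.00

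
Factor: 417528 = 2^3 * 3^3*1933^1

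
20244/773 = 20244/773 = 26.19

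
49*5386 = 263914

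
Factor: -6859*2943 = -3^3*19^3 * 109^1 = -20186037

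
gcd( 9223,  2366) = 1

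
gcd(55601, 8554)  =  4277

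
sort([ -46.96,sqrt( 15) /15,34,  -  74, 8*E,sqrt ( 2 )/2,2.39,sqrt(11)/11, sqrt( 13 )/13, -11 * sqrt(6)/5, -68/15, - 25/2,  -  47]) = [ - 74,-47,-46.96, - 25/2, - 11*sqrt ( 6 ) /5,  -  68/15 , sqrt(15 )/15,sqrt(13 )/13 , sqrt( 11 ) /11, sqrt( 2 ) /2,2.39,  8*E, 34 ] 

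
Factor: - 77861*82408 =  - 2^3*7^3*227^1*10301^1  =  -  6416369288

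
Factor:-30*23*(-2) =2^2*3^1 * 5^1*23^1= 1380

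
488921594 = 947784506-458862912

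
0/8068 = 0  =  0.00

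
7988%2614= 146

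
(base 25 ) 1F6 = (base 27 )1a7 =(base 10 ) 1006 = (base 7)2635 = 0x3ee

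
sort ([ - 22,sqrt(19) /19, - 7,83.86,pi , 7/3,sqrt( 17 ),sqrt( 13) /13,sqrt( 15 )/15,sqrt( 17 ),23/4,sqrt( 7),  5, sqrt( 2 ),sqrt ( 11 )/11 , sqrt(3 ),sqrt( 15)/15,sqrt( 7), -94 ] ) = [ - 94, - 22, - 7, sqrt ( 19) /19,sqrt( 15 ) /15, sqrt (15)/15,sqrt(13) /13,sqrt(11 ) /11,sqrt( 2 ) , sqrt( 3),7/3,sqrt(7 ) , sqrt( 7 ) , pi,sqrt( 17),sqrt( 17 ), 5, 23/4,83.86 ]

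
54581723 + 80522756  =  135104479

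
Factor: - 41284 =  - 2^2*10321^1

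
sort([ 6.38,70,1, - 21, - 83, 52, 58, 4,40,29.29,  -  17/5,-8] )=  [ - 83, - 21, - 8, - 17/5,1,4, 6.38, 29.29,40, 52 , 58,70 ]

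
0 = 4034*0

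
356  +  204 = 560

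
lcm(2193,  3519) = 151317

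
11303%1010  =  193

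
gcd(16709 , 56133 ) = 77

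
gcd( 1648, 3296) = 1648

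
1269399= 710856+558543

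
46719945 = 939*49755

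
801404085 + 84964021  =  886368106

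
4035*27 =108945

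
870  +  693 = 1563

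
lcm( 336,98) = 2352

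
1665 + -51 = 1614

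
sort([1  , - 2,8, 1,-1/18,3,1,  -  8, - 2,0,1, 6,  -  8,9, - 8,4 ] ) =[  -  8, - 8, - 8, - 2 , - 2, - 1/18 , 0,1,1, 1,  1,  3,  4,6,8,9 ]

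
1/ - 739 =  - 1/739=- 0.00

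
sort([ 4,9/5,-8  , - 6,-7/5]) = [ - 8, - 6, - 7/5 , 9/5,  4]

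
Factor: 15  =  3^1*5^1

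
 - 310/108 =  - 155/54 = - 2.87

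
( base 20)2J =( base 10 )59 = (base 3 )2012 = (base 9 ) 65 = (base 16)3b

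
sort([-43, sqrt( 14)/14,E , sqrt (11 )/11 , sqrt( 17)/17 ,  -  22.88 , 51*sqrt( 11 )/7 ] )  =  [ - 43, - 22.88,sqrt( 17) /17, sqrt( 14)/14,sqrt(11)/11,E, 51*sqrt(11 )/7] 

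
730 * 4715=3441950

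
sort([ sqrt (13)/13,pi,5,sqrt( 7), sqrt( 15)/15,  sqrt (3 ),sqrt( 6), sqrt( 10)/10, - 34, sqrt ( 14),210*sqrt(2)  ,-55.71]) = [ - 55.71,-34,sqrt( 15)/15, sqrt( 13)/13, sqrt( 10)/10,sqrt( 3 ),sqrt( 6), sqrt( 7 ), pi, sqrt(14 ), 5 , 210*sqrt(2) ] 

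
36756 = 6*6126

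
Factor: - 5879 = - 5879^1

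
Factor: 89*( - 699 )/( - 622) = 2^ (-1)*3^1*89^1*233^1*311^(  -  1 ) = 62211/622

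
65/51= 65/51 = 1.27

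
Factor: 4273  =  4273^1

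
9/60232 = 9/60232 = 0.00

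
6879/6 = 2293/2 = 1146.50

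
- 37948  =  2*( - 18974 )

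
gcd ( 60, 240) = 60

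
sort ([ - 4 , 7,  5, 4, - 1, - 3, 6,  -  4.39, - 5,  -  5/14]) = [ - 5, - 4.39, - 4 ,  -  3,  -  1,-5/14, 4 , 5, 6 , 7 ]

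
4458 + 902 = 5360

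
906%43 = 3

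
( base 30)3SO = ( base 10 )3564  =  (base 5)103224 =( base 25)5he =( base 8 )6754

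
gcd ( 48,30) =6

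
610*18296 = 11160560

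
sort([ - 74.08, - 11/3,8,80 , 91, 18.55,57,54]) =[ - 74.08,- 11/3,8,18.55, 54,57,  80,91]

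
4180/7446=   2090/3723 = 0.56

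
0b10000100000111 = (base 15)278A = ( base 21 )j3d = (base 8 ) 20407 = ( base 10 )8455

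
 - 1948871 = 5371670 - 7320541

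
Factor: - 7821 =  - 3^2 * 11^1*79^1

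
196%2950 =196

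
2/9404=1/4702  =  0.00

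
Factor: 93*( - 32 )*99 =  - 2^5*3^3*11^1 * 31^1 =- 294624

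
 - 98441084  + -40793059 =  - 139234143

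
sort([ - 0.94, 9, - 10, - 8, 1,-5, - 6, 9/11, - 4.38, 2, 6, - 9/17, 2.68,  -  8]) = [ - 10, - 8, - 8,-6 , - 5, - 4.38, - 0.94, - 9/17,  9/11, 1, 2,2.68, 6,  9 ] 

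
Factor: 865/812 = 2^(-2) * 5^1*7^(-1 )*29^( - 1) * 173^1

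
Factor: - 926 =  - 2^1*463^1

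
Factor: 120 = 2^3*3^1 * 5^1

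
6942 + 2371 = 9313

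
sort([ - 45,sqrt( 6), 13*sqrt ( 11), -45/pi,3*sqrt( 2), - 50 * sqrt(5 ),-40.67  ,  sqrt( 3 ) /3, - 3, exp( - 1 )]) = [- 50*sqrt( 5),- 45 ,-40.67,  -  45/pi, - 3,exp( - 1 ),sqrt(3)/3, sqrt ( 6),3 * sqrt( 2 ),13*sqrt(11 ) ] 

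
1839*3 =5517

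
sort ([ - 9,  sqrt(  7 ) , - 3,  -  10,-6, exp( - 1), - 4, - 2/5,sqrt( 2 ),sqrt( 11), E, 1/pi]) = [ -10, - 9, - 6, - 4, - 3, - 2/5,1/pi, exp( - 1), sqrt(2), sqrt( 7 ), E,sqrt( 11)]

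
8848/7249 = 8848/7249 = 1.22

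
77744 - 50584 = 27160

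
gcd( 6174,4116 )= 2058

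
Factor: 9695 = 5^1*7^1*277^1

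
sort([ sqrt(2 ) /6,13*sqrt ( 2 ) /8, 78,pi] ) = [ sqrt ( 2)/6, 13*sqrt(2) /8,pi,78] 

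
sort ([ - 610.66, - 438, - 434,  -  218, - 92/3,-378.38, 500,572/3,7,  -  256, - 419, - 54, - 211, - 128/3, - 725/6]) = [ - 610.66, - 438,-434, - 419,  -  378.38 , - 256, - 218, - 211, - 725/6, - 54, - 128/3, - 92/3,  7, 572/3,500 ]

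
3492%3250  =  242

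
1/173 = 1/173 = 0.01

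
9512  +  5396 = 14908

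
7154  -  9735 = - 2581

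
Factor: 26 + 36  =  62=2^1*31^1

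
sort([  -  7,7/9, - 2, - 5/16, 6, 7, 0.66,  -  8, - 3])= [ - 8,  -  7,  -  3, - 2,-5/16 , 0.66, 7/9, 6,7]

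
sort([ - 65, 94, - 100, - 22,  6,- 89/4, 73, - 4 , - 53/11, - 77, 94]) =[-100, - 77, - 65 , - 89/4, - 22, - 53/11,-4 , 6, 73, 94,94]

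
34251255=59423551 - 25172296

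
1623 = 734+889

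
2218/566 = 3 + 260/283 = 3.92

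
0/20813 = 0 = 0.00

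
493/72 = 493/72 = 6.85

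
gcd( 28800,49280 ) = 640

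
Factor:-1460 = - 2^2*5^1*73^1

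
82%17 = 14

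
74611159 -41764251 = 32846908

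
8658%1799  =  1462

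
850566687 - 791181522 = 59385165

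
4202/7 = 600 + 2/7 = 600.29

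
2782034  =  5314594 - 2532560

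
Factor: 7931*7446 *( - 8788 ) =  - 2^3 * 3^1*7^1 * 11^1 * 13^3*17^1*73^1*103^1 =- 518968538088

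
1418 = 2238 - 820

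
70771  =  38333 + 32438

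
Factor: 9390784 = 2^6 *13^1 * 11287^1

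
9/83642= 9/83642 = 0.00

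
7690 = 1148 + 6542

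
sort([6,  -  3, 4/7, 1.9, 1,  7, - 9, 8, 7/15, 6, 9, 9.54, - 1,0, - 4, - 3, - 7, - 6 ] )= [-9, - 7 , - 6,-4, - 3, - 3,-1, 0,7/15, 4/7,1,1.9, 6, 6, 7, 8, 9,9.54 ]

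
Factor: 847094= 2^1*423547^1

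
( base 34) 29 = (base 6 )205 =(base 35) 27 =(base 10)77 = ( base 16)4d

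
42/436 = 21/218 =0.10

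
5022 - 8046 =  - 3024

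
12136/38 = 6068/19 = 319.37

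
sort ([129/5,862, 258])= [129/5, 258, 862 ] 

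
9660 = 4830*2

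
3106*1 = 3106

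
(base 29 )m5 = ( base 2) 1010000011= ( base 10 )643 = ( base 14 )33d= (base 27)nm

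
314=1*314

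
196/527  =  196/527  =  0.37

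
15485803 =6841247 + 8644556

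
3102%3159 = 3102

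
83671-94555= - 10884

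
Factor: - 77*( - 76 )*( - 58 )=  - 339416= -2^3*7^1*11^1*19^1*29^1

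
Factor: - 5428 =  - 2^2*23^1*59^1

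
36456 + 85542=121998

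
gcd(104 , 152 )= 8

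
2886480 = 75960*38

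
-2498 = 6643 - 9141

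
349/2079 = 349/2079  =  0.17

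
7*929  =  6503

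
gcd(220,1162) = 2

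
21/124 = 21/124 = 0.17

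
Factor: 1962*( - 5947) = -11668014 = -  2^1* 3^2*19^1*109^1*313^1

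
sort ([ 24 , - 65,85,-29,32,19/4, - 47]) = [ - 65, - 47, - 29,19/4, 24, 32 , 85]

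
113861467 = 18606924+95254543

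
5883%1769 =576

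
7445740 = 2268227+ 5177513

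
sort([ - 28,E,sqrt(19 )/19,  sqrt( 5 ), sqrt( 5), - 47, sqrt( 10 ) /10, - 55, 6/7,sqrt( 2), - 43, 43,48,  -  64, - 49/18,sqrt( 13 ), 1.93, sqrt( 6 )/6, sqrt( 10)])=[ - 64 , - 55, - 47, - 43, - 28, - 49/18,sqrt( 19)/19, sqrt( 10) /10, sqrt( 6)/6, 6/7,sqrt( 2), 1.93,sqrt( 5 ), sqrt( 5), E, sqrt(10), sqrt(13),43,  48]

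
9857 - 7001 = 2856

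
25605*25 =640125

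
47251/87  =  543+10/87 = 543.11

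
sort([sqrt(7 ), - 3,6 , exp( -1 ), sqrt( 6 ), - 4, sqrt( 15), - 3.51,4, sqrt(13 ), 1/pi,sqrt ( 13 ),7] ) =[ - 4, - 3.51, - 3, 1/pi,exp( - 1 ),sqrt( 6), sqrt(7 ) , sqrt( 13 ),sqrt( 13) , sqrt( 15 ),4,6,7 ]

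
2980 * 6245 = 18610100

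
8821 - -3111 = 11932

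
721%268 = 185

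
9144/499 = 18  +  162/499 = 18.32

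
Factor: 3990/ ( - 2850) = -7/5 = - 5^( - 1)*7^1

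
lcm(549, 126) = 7686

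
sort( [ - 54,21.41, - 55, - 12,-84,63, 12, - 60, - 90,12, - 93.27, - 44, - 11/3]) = [-93.27,-90, - 84, -60, - 55, - 54,-44 , - 12,-11/3, 12, 12,21.41,63 ]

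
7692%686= 146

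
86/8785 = 86/8785 =0.01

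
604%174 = 82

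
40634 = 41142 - 508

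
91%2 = 1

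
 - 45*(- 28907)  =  1300815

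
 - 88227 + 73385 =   -  14842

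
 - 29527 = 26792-56319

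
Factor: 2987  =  29^1*103^1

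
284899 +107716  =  392615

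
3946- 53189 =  - 49243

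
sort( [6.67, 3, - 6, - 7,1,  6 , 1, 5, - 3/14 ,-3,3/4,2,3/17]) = [ - 7, - 6, - 3, - 3/14,3/17,3/4,1 , 1,2,3,5,6,6.67] 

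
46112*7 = 322784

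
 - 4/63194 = - 1 + 31595/31597 = - 0.00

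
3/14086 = 3/14086 = 0.00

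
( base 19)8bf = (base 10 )3112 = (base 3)11021021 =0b110000101000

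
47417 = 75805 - 28388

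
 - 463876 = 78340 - 542216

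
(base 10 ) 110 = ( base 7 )215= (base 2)1101110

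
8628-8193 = 435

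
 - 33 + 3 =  - 30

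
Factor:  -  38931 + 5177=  - 33754  =  - 2^1*7^1*2411^1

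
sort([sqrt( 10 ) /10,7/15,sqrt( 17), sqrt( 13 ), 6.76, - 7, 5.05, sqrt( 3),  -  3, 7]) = [- 7, - 3,sqrt( 10)/10, 7/15, sqrt (3 ), sqrt (13),sqrt(17), 5.05, 6.76, 7] 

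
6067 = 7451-1384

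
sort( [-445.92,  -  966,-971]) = [- 971,-966,-445.92]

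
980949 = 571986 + 408963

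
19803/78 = 6601/26= 253.88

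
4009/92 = 4009/92 = 43.58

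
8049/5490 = 2683/1830=1.47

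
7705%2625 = 2455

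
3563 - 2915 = 648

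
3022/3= 1007 + 1/3 = 1007.33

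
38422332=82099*468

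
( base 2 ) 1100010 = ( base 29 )3b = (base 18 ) 58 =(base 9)118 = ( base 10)98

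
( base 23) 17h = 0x2C3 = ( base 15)322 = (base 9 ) 865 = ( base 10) 707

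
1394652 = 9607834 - 8213182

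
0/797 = 0 = 0.00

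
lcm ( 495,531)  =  29205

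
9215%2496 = 1727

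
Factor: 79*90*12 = 2^3*3^3* 5^1*79^1 = 85320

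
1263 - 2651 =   -  1388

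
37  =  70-33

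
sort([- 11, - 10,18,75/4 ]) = [-11,-10, 18,  75/4]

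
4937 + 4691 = 9628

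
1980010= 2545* 778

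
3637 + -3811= - 174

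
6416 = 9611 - 3195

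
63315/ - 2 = - 31658+1/2 = - 31657.50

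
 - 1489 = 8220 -9709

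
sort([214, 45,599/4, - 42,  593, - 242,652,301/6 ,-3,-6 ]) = [  -  242, - 42,  -  6, - 3,45,301/6, 599/4,214,593 , 652 ] 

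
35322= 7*5046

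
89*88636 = 7888604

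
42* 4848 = 203616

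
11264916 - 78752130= - 67487214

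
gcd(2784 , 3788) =4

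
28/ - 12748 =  - 7/3187 = -  0.00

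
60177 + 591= 60768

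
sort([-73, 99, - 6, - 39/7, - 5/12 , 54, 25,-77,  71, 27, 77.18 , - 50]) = [ - 77, - 73,-50,- 6,-39/7,-5/12, 25,27, 54,71, 77.18,  99 ] 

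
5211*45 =234495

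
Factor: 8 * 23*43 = 7912=2^3 * 23^1 * 43^1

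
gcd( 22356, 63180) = 972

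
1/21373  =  1/21373 = 0.00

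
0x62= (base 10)98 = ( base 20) 4I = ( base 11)8a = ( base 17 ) 5d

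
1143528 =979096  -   - 164432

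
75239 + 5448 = 80687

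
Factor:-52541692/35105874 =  - 2^1 * 3^ ( - 1 )*7^1*137^1*  13697^1 * 5850979^( -1 ) =- 26270846/17552937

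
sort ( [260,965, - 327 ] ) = [ - 327,260,965] 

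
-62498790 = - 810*77159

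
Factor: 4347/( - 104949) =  - 7^1*13^( - 2) = - 7/169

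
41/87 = 41/87 = 0.47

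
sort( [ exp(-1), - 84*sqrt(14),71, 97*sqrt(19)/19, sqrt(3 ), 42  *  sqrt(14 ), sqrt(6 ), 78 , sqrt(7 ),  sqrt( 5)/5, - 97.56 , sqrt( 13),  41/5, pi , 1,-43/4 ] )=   [-84*sqrt(14),-97.56, - 43/4, exp( - 1),sqrt(5 ) /5,1,sqrt(3), sqrt(6),  sqrt(7 ), pi,sqrt(13), 41/5, 97* sqrt( 19 )/19,71,78, 42 * sqrt(14)]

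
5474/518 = 391/37 = 10.57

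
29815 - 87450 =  - 57635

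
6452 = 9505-3053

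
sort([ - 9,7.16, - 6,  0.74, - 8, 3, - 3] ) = [-9, - 8,-6, - 3,0.74,3, 7.16] 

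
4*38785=155140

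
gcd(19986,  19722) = 6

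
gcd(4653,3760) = 47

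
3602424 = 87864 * 41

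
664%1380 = 664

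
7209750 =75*96130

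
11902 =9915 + 1987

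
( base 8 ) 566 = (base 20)ie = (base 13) 22A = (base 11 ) 310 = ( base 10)374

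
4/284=1/71= 0.01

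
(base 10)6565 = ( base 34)5n3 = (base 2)1100110100101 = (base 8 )14645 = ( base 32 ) 6d5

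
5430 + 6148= 11578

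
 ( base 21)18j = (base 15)2BD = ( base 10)628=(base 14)32c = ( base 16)274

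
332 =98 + 234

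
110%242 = 110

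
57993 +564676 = 622669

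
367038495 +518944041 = 885982536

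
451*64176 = 28943376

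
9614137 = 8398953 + 1215184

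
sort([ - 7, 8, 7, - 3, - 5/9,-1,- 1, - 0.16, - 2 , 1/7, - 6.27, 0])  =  [ - 7, - 6.27,-3, - 2, - 1,-1 , - 5/9,  -  0.16, 0,1/7, 7 , 8]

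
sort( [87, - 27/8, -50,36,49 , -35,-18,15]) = [ - 50, - 35,-18, - 27/8,15,36,49, 87]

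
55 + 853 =908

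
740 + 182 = 922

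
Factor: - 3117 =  - 3^1 * 1039^1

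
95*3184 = 302480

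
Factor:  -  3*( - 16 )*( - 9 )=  - 432 = - 2^4 * 3^3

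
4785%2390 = 5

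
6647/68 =391/4 = 97.75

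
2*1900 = 3800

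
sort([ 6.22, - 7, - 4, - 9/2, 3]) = [-7 , - 9/2,-4, 3, 6.22] 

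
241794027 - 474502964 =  - 232708937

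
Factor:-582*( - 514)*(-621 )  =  -2^2*3^4*23^1*97^1*257^1 = - 185770908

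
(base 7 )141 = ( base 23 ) 39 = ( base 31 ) 2G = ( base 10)78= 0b1001110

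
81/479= 81/479 = 0.17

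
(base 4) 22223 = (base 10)683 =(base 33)KN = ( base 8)1253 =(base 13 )407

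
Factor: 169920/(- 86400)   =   - 59/30 = - 2^( - 1)*3^(- 1)*5^( - 1) *59^1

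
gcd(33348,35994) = 42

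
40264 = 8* 5033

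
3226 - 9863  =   - 6637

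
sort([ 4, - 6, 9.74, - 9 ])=[ - 9,-6, 4, 9.74]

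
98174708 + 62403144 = 160577852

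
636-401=235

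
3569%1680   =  209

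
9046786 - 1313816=7732970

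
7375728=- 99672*( - 74) 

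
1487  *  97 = 144239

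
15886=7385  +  8501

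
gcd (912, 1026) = 114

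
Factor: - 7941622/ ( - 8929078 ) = 13^1*281^1*1087^1*1861^( - 1 )*2399^(-1 ) = 3970811/4464539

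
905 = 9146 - 8241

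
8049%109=92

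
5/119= 5/119 = 0.04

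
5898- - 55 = 5953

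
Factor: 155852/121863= 2^2*3^(- 1)*7^( - 2) * 47^1 =188/147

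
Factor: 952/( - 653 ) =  - 2^3*7^1*17^1*653^( - 1 )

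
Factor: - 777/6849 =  - 259/2283 = - 3^( - 1)*7^1 * 37^1*761^ (  -  1)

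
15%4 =3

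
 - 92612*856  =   - 79275872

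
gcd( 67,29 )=1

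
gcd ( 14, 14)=14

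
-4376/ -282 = 2188/141 = 15.52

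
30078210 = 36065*834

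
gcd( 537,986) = 1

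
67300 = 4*16825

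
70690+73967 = 144657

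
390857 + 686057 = 1076914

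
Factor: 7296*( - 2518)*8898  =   - 2^9*3^2*19^1*1259^1 *1483^1 = - 163468076544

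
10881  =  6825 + 4056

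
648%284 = 80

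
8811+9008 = 17819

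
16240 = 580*28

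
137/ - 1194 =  - 1+ 1057/1194  =  - 0.11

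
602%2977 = 602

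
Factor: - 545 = - 5^1*  109^1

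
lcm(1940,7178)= 71780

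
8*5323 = 42584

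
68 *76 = 5168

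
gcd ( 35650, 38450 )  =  50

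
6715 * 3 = 20145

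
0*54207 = 0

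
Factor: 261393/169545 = 5^( - 1)*11^1*89^1* 127^( -1 ) = 979/635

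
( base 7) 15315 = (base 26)68b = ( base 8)10263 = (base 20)ADF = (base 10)4275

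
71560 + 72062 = 143622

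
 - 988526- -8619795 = 7631269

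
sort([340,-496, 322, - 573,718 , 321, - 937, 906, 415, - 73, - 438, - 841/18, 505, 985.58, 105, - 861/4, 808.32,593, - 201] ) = [ - 937,-573,-496, - 438, - 861/4,  -  201,-73, - 841/18 , 105, 321, 322, 340,415, 505, 593, 718, 808.32, 906, 985.58] 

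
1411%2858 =1411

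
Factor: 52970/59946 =26485/29973 = 3^( - 1 )*5^1*97^( - 1 )*103^( - 1 )*5297^1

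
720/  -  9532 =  - 1 + 2203/2383= - 0.08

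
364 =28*13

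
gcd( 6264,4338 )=18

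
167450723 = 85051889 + 82398834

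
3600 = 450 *8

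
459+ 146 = 605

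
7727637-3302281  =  4425356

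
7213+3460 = 10673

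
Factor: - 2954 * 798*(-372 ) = 876912624 = 2^4*3^2*7^2* 19^1* 31^1 * 211^1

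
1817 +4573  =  6390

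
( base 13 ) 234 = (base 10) 381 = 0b101111101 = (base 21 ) I3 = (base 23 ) gd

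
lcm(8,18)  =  72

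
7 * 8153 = 57071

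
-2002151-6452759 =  - 8454910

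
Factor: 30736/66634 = 15368/33317=2^3*17^1*113^1*33317^ (  -  1 )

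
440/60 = 22/3 =7.33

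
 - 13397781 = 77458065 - 90855846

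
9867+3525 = 13392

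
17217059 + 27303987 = 44521046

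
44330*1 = 44330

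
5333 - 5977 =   -  644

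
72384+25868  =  98252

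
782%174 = 86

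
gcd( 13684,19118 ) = 22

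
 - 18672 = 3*(-6224)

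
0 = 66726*0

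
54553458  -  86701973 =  -32148515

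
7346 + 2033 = 9379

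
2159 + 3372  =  5531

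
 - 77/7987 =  -1+1130/1141 =- 0.01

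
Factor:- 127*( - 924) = 2^2 * 3^1*7^1 *11^1*127^1 = 117348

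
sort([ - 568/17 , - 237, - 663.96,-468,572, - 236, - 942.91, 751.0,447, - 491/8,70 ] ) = [ - 942.91,  -  663.96, - 468, - 237,-236, - 491/8, - 568/17,70,447, 572,751.0]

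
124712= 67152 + 57560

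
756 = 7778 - 7022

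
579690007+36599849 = 616289856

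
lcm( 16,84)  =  336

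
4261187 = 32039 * 133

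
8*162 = 1296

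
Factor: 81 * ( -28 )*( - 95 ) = 215460 = 2^2*3^4 *5^1*7^1*19^1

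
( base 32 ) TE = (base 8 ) 1656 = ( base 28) 15I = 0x3AE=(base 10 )942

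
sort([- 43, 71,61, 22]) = [ - 43,22, 61,71]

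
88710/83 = 88710/83= 1068.80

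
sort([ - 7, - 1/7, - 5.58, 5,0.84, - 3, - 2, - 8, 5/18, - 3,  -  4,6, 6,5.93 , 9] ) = [-8, - 7 , - 5.58,- 4, - 3,-3,- 2,-1/7, 5/18,  0.84, 5, 5.93, 6, 6,9]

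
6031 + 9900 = 15931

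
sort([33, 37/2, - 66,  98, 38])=[ - 66, 37/2,33, 38,  98 ]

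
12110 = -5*(-2422) 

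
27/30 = 9/10 =0.90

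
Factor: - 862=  - 2^1*431^1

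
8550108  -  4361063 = 4189045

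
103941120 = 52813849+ 51127271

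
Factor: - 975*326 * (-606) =192617100 = 2^2*3^2*5^2*13^1*101^1*163^1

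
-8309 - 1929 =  - 10238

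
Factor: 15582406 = 2^1*7^1*1113029^1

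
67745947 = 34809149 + 32936798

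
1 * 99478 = 99478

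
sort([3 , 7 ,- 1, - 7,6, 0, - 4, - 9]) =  [-9 , - 7,-4,  -  1,0, 3,6,7] 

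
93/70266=31/23422= 0.00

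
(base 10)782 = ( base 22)1dc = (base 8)1416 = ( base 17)2C0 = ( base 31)p7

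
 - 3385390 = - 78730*43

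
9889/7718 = 9889/7718 = 1.28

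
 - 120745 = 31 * ( - 3895)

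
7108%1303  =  593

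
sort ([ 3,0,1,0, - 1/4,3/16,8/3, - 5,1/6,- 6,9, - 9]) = [-9, - 6, - 5, - 1/4 , 0,0,1/6, 3/16,1,8/3,3,9]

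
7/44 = 7/44 = 0.16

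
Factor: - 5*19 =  - 5^1 * 19^1=- 95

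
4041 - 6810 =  - 2769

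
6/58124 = 3/29062 = 0.00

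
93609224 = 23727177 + 69882047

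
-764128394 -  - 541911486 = - 222216908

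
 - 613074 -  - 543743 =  - 69331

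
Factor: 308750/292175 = 2^1*5^2*19^1*29^ ( - 1)*31^( - 1) = 950/899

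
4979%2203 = 573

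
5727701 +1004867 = 6732568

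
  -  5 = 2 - 7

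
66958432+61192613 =128151045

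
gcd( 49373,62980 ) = 1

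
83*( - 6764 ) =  -561412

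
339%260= 79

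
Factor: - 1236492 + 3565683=2329191 = 3^2*19^1*53^1*257^1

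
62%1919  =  62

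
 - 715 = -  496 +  - 219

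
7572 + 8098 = 15670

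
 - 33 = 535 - 568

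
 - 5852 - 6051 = - 11903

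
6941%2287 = 80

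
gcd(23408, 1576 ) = 8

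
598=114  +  484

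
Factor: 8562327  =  3^1*593^1*4813^1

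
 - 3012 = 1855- 4867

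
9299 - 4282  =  5017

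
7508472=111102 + 7397370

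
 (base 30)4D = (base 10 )133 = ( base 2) 10000101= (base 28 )4L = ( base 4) 2011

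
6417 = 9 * 713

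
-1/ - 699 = 1/699 = 0.00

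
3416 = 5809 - 2393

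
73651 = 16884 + 56767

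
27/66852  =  1/2476 = 0.00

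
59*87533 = 5164447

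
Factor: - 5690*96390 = - 2^2*3^4*5^2*7^1*17^1* 569^1  =  - 548459100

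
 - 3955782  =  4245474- 8201256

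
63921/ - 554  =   - 116 + 343/554 = - 115.38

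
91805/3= 30601 + 2/3  =  30601.67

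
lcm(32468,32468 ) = 32468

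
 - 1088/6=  - 544/3 =-  181.33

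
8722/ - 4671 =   -  2 + 620/4671 = - 1.87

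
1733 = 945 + 788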